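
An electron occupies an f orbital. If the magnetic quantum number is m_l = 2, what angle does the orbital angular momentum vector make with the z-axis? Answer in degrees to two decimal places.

θ ≈ 54.74°

For an f orbital, l = 3.
|L|² = l(l+1)ℏ² = 12ℏ², so |L| = 2√3 ℏ.
L_z = m_l ℏ = 2ℏ.
cos θ = L_z/|L| = 2/√12, so θ ≈ 54.74°.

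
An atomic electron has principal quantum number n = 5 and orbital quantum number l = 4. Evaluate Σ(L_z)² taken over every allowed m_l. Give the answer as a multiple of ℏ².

m_l ∈ {-4, -3, -2, -1, 0, 1, 2, 3, 4}.
Σ m_l² = 2·(1 + 4 + 9 + 16) = 60.

Σ(L_z)² = 60 ℏ²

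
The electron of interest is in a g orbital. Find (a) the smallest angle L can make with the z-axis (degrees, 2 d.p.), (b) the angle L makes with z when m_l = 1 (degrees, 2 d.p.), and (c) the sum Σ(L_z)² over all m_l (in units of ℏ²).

The letter g corresponds to l = 4.
cos θ_min = 4/√20, so θ_min ≈ 26.57°.
For m_l = 1: cos θ = 1/√20, θ ≈ 77.08°.
Σ m_l² = 60, so Σ(L_z)² = 60 ℏ².

θ_min ≈ 26.57°; θ(m_l=1) ≈ 77.08°; Σ(L_z)² = 60 ℏ²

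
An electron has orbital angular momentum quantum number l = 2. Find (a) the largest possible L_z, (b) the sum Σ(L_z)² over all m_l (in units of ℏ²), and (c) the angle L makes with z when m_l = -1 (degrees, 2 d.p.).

L_z,max = 2ℏ; Σ(L_z)² = 10 ℏ²; θ(m_l=-1) ≈ 114.09°

L_z,max = lℏ = 2ℏ.
Σ m_l² = 10, so Σ(L_z)² = 10 ℏ².
For m_l = -1: cos θ = -1/√6, θ ≈ 114.09°.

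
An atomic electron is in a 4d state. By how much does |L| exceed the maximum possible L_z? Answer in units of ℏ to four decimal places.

|L| − L_z,max ≈ 0.4495ℏ

For 4d, l = 2.
|L| = √6 ℏ ≈ 2.4495ℏ, while L_z,max = lℏ = 2ℏ.
The difference is (√6 − 2)ℏ ≈ 0.4495ℏ.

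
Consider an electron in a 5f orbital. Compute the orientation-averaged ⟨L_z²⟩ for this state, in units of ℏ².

⟨L_z²⟩ = 4 ℏ²

For 5f, l = 3.
m_l ∈ {-3, -2, -1, 0, 1, 2, 3}.
Average of L_z² over 7 states: 28/7 ℏ² = 4 ℏ².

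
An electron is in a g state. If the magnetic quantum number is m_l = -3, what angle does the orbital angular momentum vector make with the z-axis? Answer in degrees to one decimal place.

For a g orbital, l = 4.
|L| = ℏ√(l(l+1)) = 2√5 ℏ.
L_z = m_l ℏ = −3ℏ.
cos θ = L_z/|L| = -3/√20, so θ ≈ 132.1°.

θ ≈ 132.1°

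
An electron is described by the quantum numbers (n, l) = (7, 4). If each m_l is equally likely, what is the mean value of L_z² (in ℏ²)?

⟨L_z²⟩ = 6.667 ℏ²

m_l runs from −4 to 4, i.e. {-4, -3, -2, -1, 0, 1, 2, 3, 4}.
⟨L_z²⟩ = ℏ²·(Σ m_l²)/(2l+1) = ℏ²·60/9 = 6.667ℏ².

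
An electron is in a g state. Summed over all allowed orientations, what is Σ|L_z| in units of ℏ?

The letter g corresponds to l = 4.
The allowed m_l values are -4, -3, -2, -1, 0, 1, 2, 3, 4.
Σ|m_l| = 2·4(4+1)/2 = 20.

Σ|L_z| = 20 ℏ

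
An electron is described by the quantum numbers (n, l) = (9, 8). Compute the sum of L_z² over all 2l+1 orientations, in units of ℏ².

m_l ∈ {-8, -7, -6, -5, -4, -3, -2, -1, 0, 1, 2, 3, 4, 5, 6, 7, 8}.
Σ m_l² = 2·(1 + 4 + 9 + 16 + 25 + 36 + 49 + 64) = 408.

Σ(L_z)² = 408 ℏ²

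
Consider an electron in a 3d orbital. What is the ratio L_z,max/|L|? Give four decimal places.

The 3d subshell has l = 2.
|L| = √6 ℏ ≈ 2.4495ℏ, while L_z,max = lℏ = 2ℏ.
L_z,max/|L| = 2/√6 = 0.8165.

L_z,max/|L| = 0.8165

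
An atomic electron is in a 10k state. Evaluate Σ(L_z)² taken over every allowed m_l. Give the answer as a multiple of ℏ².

For 10k, l = 7.
m_l ∈ {-7, -6, -5, -4, -3, -2, -1, 0, 1, 2, 3, 4, 5, 6, 7}.
Summing m² from −7 to 7: Σ m_l² = 280.

Σ(L_z)² = 280 ℏ²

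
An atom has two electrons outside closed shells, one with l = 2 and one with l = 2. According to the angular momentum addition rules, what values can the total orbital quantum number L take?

L = 0, 1, 2, 3, 4

By the triangle rule, |l₁ − l₂| ≤ L ≤ l₁ + l₂.
So L can be 0, 1, 2, 3, 4.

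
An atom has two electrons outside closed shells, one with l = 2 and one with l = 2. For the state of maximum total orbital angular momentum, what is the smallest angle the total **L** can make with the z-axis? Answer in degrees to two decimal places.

The total orbital quantum number L ranges from |l₁ − l₂| to l₁ + l₂ in integer steps.
L ∈ {0, 1, 2, 3, 4}.
The maximum is L = 4, with |L_tot| = ℏ√(4·5) = 2√5 ℏ.
The minimum angle with z is arccos(4/√20) ≈ 26.57°.

θ_min ≈ 26.57°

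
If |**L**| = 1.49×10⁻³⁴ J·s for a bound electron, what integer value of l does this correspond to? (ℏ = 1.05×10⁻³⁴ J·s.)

In units of ℏ, |L| ≈ 1.419.
Set l(l+1) = 2.01; the integer solution is l = 1.

l = 1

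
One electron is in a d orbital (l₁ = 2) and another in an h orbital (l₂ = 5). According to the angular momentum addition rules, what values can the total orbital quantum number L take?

L = 3, 4, 5, 6, 7

L runs from |2 − 5| = 3 to 2 + 5 = 7.
So L can be 3, 4, 5, 6, 7.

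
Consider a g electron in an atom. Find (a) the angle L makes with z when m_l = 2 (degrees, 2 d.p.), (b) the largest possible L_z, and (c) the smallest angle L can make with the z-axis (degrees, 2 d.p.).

θ(m_l=2) ≈ 63.43°; L_z,max = 4ℏ; θ_min ≈ 26.57°

G corresponds to l = 4.
For m_l = 2: cos θ = 2/√20, θ ≈ 63.43°.
L_z,max = lℏ = 4ℏ.
cos θ_min = 4/√20, so θ_min ≈ 26.57°.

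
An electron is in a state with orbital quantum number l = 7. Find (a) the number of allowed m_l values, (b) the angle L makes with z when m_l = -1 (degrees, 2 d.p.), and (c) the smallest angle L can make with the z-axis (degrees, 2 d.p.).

There are 2l+1 = 15 values of m_l.
For m_l = -1: cos θ = -1/√56, θ ≈ 97.68°.
cos θ_min = 7/√56, so θ_min ≈ 20.70°.

15 values; θ(m_l=-1) ≈ 97.68°; θ_min ≈ 20.70°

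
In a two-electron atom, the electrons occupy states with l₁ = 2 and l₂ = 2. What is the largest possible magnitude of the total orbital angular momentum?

|L_tot|_max = 2√5 ℏ ≈ 4.472ℏ

The total orbital quantum number L ranges from |l₁ − l₂| to l₁ + l₂ in integer steps.
L ∈ {0, 1, 2, 3, 4}.
The largest magnitude corresponds to L = 4: |L_tot| = ℏ√(4·5) = 2√5 ℏ.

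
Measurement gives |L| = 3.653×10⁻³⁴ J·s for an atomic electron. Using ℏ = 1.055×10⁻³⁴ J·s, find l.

Dividing by ℏ: |L|/ℏ ≈ 3.463.
Set l(l+1) = 11.99; the integer solution is l = 3.

l = 3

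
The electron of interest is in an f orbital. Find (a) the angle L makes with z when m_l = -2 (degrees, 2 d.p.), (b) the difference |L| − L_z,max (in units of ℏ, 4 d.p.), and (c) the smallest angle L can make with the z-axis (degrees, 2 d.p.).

An f state has l = 3.
For m_l = -2: cos θ = -2/√12, θ ≈ 125.26°.
|L| − L_z,max = (2√3 − 3)ℏ ≈ 0.4641ℏ.
cos θ_min = 3/√12, so θ_min ≈ 30.00°.

θ(m_l=-2) ≈ 125.26°; |L|−L_z,max ≈ 0.4641ℏ; θ_min ≈ 30.00°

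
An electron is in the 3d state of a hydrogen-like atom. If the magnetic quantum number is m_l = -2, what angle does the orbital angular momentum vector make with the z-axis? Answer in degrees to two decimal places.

The 3d subshell has l = 2.
|L| = √(l(l+1)) ℏ = √6 ℏ.
L_z = m_l ℏ = −2ℏ.
cos θ = L_z/|L| = -2/√6, so θ ≈ 144.74°.

θ ≈ 144.74°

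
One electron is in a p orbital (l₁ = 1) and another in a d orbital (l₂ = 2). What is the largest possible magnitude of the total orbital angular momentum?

|L_tot|_max = 2√3 ℏ ≈ 3.464ℏ

L runs from |1 − 2| = 1 to 1 + 2 = 3.
L ∈ {1, 2, 3}.
The largest magnitude corresponds to L = 3: |L_tot| = ℏ√(3·4) = 2√3 ℏ.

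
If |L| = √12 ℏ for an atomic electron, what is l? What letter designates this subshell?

l = 3 (f orbital)

Since |L|² = l(l+1)ℏ², l(l+1) = 12.
The positive root is l = 3.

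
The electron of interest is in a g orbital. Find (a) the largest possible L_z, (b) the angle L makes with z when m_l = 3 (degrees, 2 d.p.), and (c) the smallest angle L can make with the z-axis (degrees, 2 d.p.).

L_z,max = 4ℏ; θ(m_l=3) ≈ 47.87°; θ_min ≈ 26.57°

A g state has l = 4.
L_z,max = lℏ = 4ℏ.
For m_l = 3: cos θ = 3/√20, θ ≈ 47.87°.
cos θ_min = 4/√20, so θ_min ≈ 26.57°.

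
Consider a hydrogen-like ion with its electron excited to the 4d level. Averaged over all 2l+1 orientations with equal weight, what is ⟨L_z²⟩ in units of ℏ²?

⟨L_z²⟩ = 2 ℏ²

The 4d level has l = 2.
m_l ∈ {-2, -1, 0, 1, 2}.
⟨L_z²⟩ = ℏ²·(Σ m_l²)/(2l+1) = ℏ²·10/5 = 2ℏ².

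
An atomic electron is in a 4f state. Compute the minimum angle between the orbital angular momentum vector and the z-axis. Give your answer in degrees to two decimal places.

θ_min ≈ 30.00°

For 4f, l = 3.
|L| = ℏ√(l(l+1)) = 2√3 ℏ.
The smallest angle corresponds to the largest L_z, i.e. m_l = l = 3, giving L_z = 3ℏ.
cos θ_min = 3/√12, so θ_min ≈ 30.00°.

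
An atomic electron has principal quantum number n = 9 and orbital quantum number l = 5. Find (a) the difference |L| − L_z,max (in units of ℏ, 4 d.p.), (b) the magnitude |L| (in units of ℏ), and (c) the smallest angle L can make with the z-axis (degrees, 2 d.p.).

|L| − L_z,max = (√30 − 5)ℏ ≈ 0.4772ℏ.
|L| = ℏ√(5·6) = √30 ℏ ≈ 5.477ℏ.
cos θ_min = 5/√30, so θ_min ≈ 24.09°.

|L|−L_z,max ≈ 0.4772ℏ; |L| = √30 ℏ ≈ 5.477ℏ; θ_min ≈ 24.09°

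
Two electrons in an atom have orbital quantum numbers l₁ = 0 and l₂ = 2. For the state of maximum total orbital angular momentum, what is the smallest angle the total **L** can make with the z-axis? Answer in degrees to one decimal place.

By the triangle rule, |l₁ − l₂| ≤ L ≤ l₁ + l₂.
So L can be 2.
The maximum is L = 2, with |L_tot| = ℏ√(2·3) = √6 ℏ.
The minimum angle with z is arccos(2/√6) ≈ 35.3°.

θ_min ≈ 35.3°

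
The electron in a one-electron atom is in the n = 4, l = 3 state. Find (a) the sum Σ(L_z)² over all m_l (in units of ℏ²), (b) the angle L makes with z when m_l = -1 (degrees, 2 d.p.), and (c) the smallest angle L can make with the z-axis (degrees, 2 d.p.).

Σ m_l² = 28, so Σ(L_z)² = 28 ℏ².
For m_l = -1: cos θ = -1/√12, θ ≈ 106.78°.
cos θ_min = 3/√12, so θ_min ≈ 30.00°.

Σ(L_z)² = 28 ℏ²; θ(m_l=-1) ≈ 106.78°; θ_min ≈ 30.00°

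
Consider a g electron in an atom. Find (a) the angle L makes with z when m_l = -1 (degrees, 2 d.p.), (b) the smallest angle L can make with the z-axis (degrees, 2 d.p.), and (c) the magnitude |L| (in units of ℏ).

θ(m_l=-1) ≈ 102.92°; θ_min ≈ 26.57°; |L| = 2√5 ℏ ≈ 4.472ℏ

For a g orbital, l = 4.
For m_l = -1: cos θ = -1/√20, θ ≈ 102.92°.
cos θ_min = 4/√20, so θ_min ≈ 26.57°.
|L| = ℏ√(4·5) = 2√5 ℏ ≈ 4.472ℏ.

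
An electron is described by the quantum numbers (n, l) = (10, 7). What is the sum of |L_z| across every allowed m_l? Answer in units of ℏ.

Σ|L_z| = 56 ℏ

m_l runs from −7 to 7, i.e. {-7, -6, -5, -4, -3, -2, -1, 0, 1, 2, 3, 4, 5, 6, 7}.
Σ|m_l| = 2(1+2+…+7) = 56.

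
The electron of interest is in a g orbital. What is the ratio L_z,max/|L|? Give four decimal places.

A g state has l = 4.
|L| = 2√5 ℏ ≈ 4.4721ℏ, while L_z,max = lℏ = 4ℏ.
L_z,max/|L| = 4/√20 = 0.8944.

L_z,max/|L| = 0.8944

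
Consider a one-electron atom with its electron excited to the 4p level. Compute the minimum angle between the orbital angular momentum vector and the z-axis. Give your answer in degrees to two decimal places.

The 4p level has l = 1.
|L| = √(l(l+1)) ℏ = √2 ℏ.
The smallest angle corresponds to the largest L_z, i.e. m_l = l = 1, giving L_z = 1ℏ.
cos θ_min = 1/√2, so θ_min ≈ 45.00°.

θ_min ≈ 45.00°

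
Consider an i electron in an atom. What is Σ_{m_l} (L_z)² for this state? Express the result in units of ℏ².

Σ(L_z)² = 182 ℏ²

For an i orbital, l = 6.
The allowed m_l values are -6, -5, -4, -3, -2, -1, 0, 1, 2, 3, 4, 5, 6.
Summing m² from −6 to 6: Σ m_l² = 182.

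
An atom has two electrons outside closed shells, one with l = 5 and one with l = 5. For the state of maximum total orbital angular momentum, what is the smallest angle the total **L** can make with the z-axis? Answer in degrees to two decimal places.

θ_min ≈ 17.55°

Angular momentum addition gives L = |l₁ − l₂|, …, l₁ + l₂.
So L can be 0, 1, 2, 3, 4, 5, 6, 7, 8, 9, 10.
The maximum is L = 10, with |L_tot| = ℏ√(10·11) = √110 ℏ.
The minimum angle with z is arccos(10/√110) ≈ 17.55°.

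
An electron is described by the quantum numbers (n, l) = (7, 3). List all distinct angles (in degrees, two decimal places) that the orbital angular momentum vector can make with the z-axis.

θ ∈ {30.00°, 54.74°, 73.22°, 90.00°, 106.78°, 125.26°, 150.00°}

|L|² = l(l+1)ℏ² = 12ℏ², so |L| = 2√3 ℏ.
cos θ = m_l/√12 for each m_l ∈ {-3, -2, -1, 0, 1, 2, 3}.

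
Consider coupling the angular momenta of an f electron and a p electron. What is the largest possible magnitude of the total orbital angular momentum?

|L_tot|_max = 2√5 ℏ ≈ 4.472ℏ

By the triangle rule, |l₁ − l₂| ≤ L ≤ l₁ + l₂.
L ∈ {2, 3, 4}.
The largest magnitude corresponds to L = 4: |L_tot| = ℏ√(4·5) = 2√5 ℏ.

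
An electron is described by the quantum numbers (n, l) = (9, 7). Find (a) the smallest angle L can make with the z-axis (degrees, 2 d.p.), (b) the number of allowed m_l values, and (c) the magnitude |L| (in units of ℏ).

θ_min ≈ 20.70°; 15 values; |L| = 2√14 ℏ ≈ 7.483ℏ

cos θ_min = 7/√56, so θ_min ≈ 20.70°.
There are 2l+1 = 15 values of m_l.
|L| = ℏ√(7·8) = 2√14 ℏ ≈ 7.483ℏ.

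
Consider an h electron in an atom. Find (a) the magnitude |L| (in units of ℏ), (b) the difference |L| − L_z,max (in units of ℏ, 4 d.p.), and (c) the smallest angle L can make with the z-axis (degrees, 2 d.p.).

An h state has l = 5.
|L| = ℏ√(5·6) = √30 ℏ ≈ 5.477ℏ.
|L| − L_z,max = (√30 − 5)ℏ ≈ 0.4772ℏ.
cos θ_min = 5/√30, so θ_min ≈ 24.09°.

|L| = √30 ℏ ≈ 5.477ℏ; |L|−L_z,max ≈ 0.4772ℏ; θ_min ≈ 24.09°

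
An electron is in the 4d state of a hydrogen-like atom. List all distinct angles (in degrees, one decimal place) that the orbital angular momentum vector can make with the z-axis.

For 4d, l = 2.
|L| = ℏ√(l(l+1)) = √6 ℏ.
cos θ = m_l/√6 for each m_l ∈ {-2, -1, 0, 1, 2}.

θ ∈ {35.3°, 65.9°, 90.0°, 114.1°, 144.7°}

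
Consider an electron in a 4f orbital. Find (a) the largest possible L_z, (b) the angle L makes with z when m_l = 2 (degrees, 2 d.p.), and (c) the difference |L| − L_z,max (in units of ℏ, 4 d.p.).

4f means n = 4, l = 3.
L_z,max = lℏ = 3ℏ.
For m_l = 2: cos θ = 2/√12, θ ≈ 54.74°.
|L| − L_z,max = (2√3 − 3)ℏ ≈ 0.4641ℏ.

L_z,max = 3ℏ; θ(m_l=2) ≈ 54.74°; |L|−L_z,max ≈ 0.4641ℏ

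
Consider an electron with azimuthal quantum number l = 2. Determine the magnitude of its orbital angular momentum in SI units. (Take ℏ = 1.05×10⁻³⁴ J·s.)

|L| = 2.57×10⁻³⁴ J·s

|L| = ℏ√(l(l+1)) = ℏ√(2·3) = √6 ℏ
Numerically, |L| = 2.449 × (1.05×10⁻³⁴ J·s) = 2.57×10⁻³⁴ J·s.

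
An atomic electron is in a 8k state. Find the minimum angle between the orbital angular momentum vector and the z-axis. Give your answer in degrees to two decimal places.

θ_min ≈ 20.70°

The 8k subshell has l = 7.
|L| = ℏ√(l(l+1)) = 2√14 ℏ.
The smallest angle corresponds to the largest L_z, i.e. m_l = l = 7, giving L_z = 7ℏ.
cos θ_min = 7/√56, so θ_min ≈ 20.70°.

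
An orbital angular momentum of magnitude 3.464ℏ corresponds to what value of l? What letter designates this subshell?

(|L|/ℏ)² = l(l+1) = 12.
l² + l − 12 = 0 ⇒ l = 3.

l = 3 (f orbital)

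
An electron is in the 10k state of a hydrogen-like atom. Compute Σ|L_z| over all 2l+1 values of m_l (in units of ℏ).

For 10k, l = 7.
The allowed m_l values are -7, -6, -5, -4, -3, -2, -1, 0, 1, 2, 3, 4, 5, 6, 7.
Σ|m_l| = 2·7(7+1)/2 = 56.

Σ|L_z| = 56 ℏ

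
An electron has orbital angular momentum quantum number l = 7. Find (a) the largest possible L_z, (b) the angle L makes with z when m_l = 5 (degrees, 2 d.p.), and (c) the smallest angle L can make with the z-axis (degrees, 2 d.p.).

L_z,max = 7ℏ; θ(m_l=5) ≈ 48.08°; θ_min ≈ 20.70°

L_z,max = lℏ = 7ℏ.
For m_l = 5: cos θ = 5/√56, θ ≈ 48.08°.
cos θ_min = 7/√56, so θ_min ≈ 20.70°.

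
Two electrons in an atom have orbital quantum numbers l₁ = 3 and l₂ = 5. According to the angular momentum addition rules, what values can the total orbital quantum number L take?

L = 2, 3, 4, 5, 6, 7, 8

Angular momentum addition gives L = |l₁ − l₂|, …, l₁ + l₂.
So L can be 2, 3, 4, 5, 6, 7, 8.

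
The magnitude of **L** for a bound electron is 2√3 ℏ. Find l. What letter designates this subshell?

|L| = ℏ√(l(l+1)), so l(l+1) = 12.
The positive root is l = 3.

l = 3 (f orbital)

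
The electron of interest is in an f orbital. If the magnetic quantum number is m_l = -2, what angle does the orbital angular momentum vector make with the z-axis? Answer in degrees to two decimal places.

θ ≈ 125.26°

For an f orbital, l = 3.
|L|² = l(l+1)ℏ² = 12ℏ², so |L| = 2√3 ℏ.
L_z = m_l ℏ = −2ℏ.
cos θ = L_z/|L| = -2/√12, so θ ≈ 125.26°.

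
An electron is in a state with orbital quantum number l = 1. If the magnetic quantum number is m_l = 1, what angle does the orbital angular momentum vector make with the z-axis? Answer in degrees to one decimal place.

|L|² = l(l+1)ℏ² = 2ℏ², so |L| = √2 ℏ.
L_z = m_l ℏ = 1ℏ.
cos θ = L_z/|L| = 1/√2, so θ ≈ 45.0°.

θ ≈ 45.0°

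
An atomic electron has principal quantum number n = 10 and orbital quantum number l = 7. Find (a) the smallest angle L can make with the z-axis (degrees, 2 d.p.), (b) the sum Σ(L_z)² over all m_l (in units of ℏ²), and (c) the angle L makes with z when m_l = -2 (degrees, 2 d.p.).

θ_min ≈ 20.70°; Σ(L_z)² = 280 ℏ²; θ(m_l=-2) ≈ 105.50°

cos θ_min = 7/√56, so θ_min ≈ 20.70°.
Σ m_l² = 280, so Σ(L_z)² = 280 ℏ².
For m_l = -2: cos θ = -2/√56, θ ≈ 105.50°.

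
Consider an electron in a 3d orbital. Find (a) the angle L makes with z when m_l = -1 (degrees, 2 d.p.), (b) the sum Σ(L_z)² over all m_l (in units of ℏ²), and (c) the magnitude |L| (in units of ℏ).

3d means n = 3, l = 2.
For m_l = -1: cos θ = -1/√6, θ ≈ 114.09°.
Σ m_l² = 10, so Σ(L_z)² = 10 ℏ².
|L| = ℏ√(2·3) = √6 ℏ ≈ 2.449ℏ.

θ(m_l=-1) ≈ 114.09°; Σ(L_z)² = 10 ℏ²; |L| = √6 ℏ ≈ 2.449ℏ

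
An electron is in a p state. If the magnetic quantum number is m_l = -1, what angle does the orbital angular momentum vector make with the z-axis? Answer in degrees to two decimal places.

θ ≈ 135.00°

The letter p corresponds to l = 1.
|L| = √(l(l+1)) ℏ = √2 ℏ.
L_z = m_l ℏ = −1ℏ.
cos θ = L_z/|L| = -1/√2, so θ ≈ 135.00°.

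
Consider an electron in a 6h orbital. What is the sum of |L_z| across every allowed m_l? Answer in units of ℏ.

For 6h, l = 5.
The allowed m_l values are -5, -4, -3, -2, -1, 0, 1, 2, 3, 4, 5.
Σ|m_l| = l(l+1) = 30.

Σ|L_z| = 30 ℏ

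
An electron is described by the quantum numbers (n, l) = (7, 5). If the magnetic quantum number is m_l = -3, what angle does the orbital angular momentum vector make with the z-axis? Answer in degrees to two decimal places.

|L| = ℏ√(l(l+1)) = √30 ℏ.
L_z = m_l ℏ = −3ℏ.
cos θ = L_z/|L| = -3/√30, so θ ≈ 123.21°.

θ ≈ 123.21°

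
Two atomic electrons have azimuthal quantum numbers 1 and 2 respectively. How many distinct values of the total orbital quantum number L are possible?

Angular momentum addition gives L = |l₁ − l₂|, …, l₁ + l₂.
Allowed values: L = 1, 2, 3.
That is 3 values.

3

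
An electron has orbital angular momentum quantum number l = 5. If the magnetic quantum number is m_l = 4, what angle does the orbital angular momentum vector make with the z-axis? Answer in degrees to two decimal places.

θ ≈ 43.09°

|L| = ℏ√(l(l+1)) = √30 ℏ.
L_z = m_l ℏ = 4ℏ.
cos θ = L_z/|L| = 4/√30, so θ ≈ 43.09°.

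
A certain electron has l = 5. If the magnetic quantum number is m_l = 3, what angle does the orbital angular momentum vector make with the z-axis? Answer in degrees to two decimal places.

θ ≈ 56.79°

|L| = ℏ√(l(l+1)) = √30 ℏ.
L_z = m_l ℏ = 3ℏ.
cos θ = L_z/|L| = 3/√30, so θ ≈ 56.79°.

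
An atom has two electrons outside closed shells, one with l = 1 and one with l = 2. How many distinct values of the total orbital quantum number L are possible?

3

L runs from |1 − 2| = 1 to 1 + 2 = 3.
So L can be 1, 2, 3.
That is 3 values.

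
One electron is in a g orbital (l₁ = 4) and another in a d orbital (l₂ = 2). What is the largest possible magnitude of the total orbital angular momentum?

By the triangle rule, |l₁ − l₂| ≤ L ≤ l₁ + l₂.
L ∈ {2, 3, 4, 5, 6}.
The largest magnitude corresponds to L = 6: |L_tot| = ℏ√(6·7) = √42 ℏ.

|L_tot|_max = √42 ℏ ≈ 6.481ℏ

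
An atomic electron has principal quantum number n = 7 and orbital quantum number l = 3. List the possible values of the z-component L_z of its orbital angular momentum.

L_z ∈ {−3ℏ, −2ℏ, −ℏ, 0, ℏ, 2ℏ, 3ℏ}

L_z = m_l ℏ with m_l ranging from −l to +l in integer steps.
For l = 3: m_l ∈ {-3, -2, -1, 0, 1, 2, 3}.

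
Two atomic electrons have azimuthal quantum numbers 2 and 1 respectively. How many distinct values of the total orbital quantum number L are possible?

The total orbital quantum number L ranges from |l₁ − l₂| to l₁ + l₂ in integer steps.
L ∈ {1, 2, 3}.
That is 3 values.

3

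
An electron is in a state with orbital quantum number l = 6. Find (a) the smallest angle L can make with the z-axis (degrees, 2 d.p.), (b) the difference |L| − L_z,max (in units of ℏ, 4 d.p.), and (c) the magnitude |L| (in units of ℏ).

cos θ_min = 6/√42, so θ_min ≈ 22.21°.
|L| − L_z,max = (√42 − 6)ℏ ≈ 0.4807ℏ.
|L| = ℏ√(6·7) = √42 ℏ ≈ 6.481ℏ.

θ_min ≈ 22.21°; |L|−L_z,max ≈ 0.4807ℏ; |L| = √42 ℏ ≈ 6.481ℏ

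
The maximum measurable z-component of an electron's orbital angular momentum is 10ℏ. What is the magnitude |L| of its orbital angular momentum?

Since max m_l = l, l = 10.
Then |L| = ℏ√(10·11) = √110 ℏ.

|L| = √110 ℏ ≈ 10.488ℏ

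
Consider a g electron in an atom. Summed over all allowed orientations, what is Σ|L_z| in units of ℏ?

For a g orbital, l = 4.
m_l ∈ {-4, -3, -2, -1, 0, 1, 2, 3, 4}.
Σ|m_l| = 2·4(4+1)/2 = 20.

Σ|L_z| = 20 ℏ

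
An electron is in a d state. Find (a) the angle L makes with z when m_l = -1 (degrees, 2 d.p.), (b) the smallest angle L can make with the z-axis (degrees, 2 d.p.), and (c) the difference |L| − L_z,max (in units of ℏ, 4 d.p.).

θ(m_l=-1) ≈ 114.09°; θ_min ≈ 35.26°; |L|−L_z,max ≈ 0.4495ℏ

A d state has l = 2.
For m_l = -1: cos θ = -1/√6, θ ≈ 114.09°.
cos θ_min = 2/√6, so θ_min ≈ 35.26°.
|L| − L_z,max = (√6 − 2)ℏ ≈ 0.4495ℏ.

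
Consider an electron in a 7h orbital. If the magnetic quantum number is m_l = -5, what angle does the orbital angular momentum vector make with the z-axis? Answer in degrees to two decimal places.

For 7h, l = 5.
|L| = √(l(l+1)) ℏ = √30 ℏ.
L_z = m_l ℏ = −5ℏ.
cos θ = L_z/|L| = -5/√30, so θ ≈ 155.91°.

θ ≈ 155.91°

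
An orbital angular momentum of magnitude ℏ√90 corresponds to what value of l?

|L| = ℏ√(l(l+1)), so l(l+1) = 90.
Solving: l = 9.

l = 9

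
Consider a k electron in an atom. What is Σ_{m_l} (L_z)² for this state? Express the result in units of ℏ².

K corresponds to l = 7.
m_l ∈ {-7, -6, -5, -4, -3, -2, -1, 0, 1, 2, 3, 4, 5, 6, 7}.
Summing m² from −7 to 7: Σ m_l² = 280.

Σ(L_z)² = 280 ℏ²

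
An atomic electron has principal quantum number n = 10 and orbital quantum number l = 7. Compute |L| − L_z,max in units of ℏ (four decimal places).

|L| = 2√14 ℏ ≈ 7.4833ℏ, while L_z,max = lℏ = 7ℏ.
The difference is (2√14 − 7)ℏ ≈ 0.4833ℏ.

|L| − L_z,max ≈ 0.4833ℏ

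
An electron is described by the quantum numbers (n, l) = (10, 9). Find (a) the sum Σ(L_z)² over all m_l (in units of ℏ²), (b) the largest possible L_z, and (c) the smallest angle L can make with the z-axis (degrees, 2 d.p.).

Σ(L_z)² = 570 ℏ²; L_z,max = 9ℏ; θ_min ≈ 18.43°

Σ m_l² = 570, so Σ(L_z)² = 570 ℏ².
L_z,max = lℏ = 9ℏ.
cos θ_min = 9/√90, so θ_min ≈ 18.43°.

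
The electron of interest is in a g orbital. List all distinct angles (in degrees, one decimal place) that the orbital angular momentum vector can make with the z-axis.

θ ∈ {26.6°, 47.9°, 63.4°, 77.1°, 90.0°, 102.9°, 116.6°, 132.1°, 153.4°}

The letter g corresponds to l = 4.
|L| = ℏ√(l(l+1)) = 2√5 ℏ.
cos θ = m_l/√20 for each m_l ∈ {-4, -3, -2, -1, 0, 1, 2, 3, 4}.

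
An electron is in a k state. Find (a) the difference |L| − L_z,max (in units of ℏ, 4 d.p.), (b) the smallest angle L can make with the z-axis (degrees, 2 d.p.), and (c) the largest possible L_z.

|L|−L_z,max ≈ 0.4833ℏ; θ_min ≈ 20.70°; L_z,max = 7ℏ

The letter k corresponds to l = 7.
|L| − L_z,max = (2√14 − 7)ℏ ≈ 0.4833ℏ.
cos θ_min = 7/√56, so θ_min ≈ 20.70°.
L_z,max = lℏ = 7ℏ.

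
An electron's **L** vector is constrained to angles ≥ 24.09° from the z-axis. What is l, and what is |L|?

l = 5, |L| = √30 ℏ ≈ 5.477ℏ

At minimum angle, m_l = l, so cos θ = l/√(l(l+1)); cos²θ = l/(l+1) = 0.8334.
Thus l = 0.8334/(1 − 0.8334) ≈ 5.
Then |L| = ℏ√(5·6) = √30 ℏ.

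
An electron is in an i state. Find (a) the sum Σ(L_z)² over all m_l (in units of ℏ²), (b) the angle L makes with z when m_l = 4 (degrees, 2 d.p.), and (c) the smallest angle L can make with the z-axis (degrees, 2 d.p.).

An i state has l = 6.
Σ m_l² = 182, so Σ(L_z)² = 182 ℏ².
For m_l = 4: cos θ = 4/√42, θ ≈ 51.89°.
cos θ_min = 6/√42, so θ_min ≈ 22.21°.

Σ(L_z)² = 182 ℏ²; θ(m_l=4) ≈ 51.89°; θ_min ≈ 22.21°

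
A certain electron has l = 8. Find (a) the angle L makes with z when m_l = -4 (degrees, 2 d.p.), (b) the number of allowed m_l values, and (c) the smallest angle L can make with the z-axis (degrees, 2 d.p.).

For m_l = -4: cos θ = -4/√72, θ ≈ 118.13°.
There are 2l+1 = 17 values of m_l.
cos θ_min = 8/√72, so θ_min ≈ 19.47°.

θ(m_l=-4) ≈ 118.13°; 17 values; θ_min ≈ 19.47°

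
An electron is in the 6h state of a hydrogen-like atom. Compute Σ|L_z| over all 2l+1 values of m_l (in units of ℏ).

Σ|L_z| = 30 ℏ

For 6h, l = 5.
m_l runs from −5 to 5, i.e. {-5, -4, -3, -2, -1, 0, 1, 2, 3, 4, 5}.
Σ|m_l| = 2·5(5+1)/2 = 30.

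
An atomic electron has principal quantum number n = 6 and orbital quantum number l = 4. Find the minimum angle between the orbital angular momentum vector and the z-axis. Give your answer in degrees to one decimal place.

|L| = ℏ√(l(l+1)) = 2√5 ℏ.
The smallest angle corresponds to the largest L_z, i.e. m_l = l = 4, giving L_z = 4ℏ.
cos θ_min = 4/√20, so θ_min ≈ 26.6°.

θ_min ≈ 26.6°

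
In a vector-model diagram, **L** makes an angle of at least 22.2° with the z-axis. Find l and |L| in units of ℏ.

l = 6, |L| = √42 ℏ ≈ 6.481ℏ

cos θ_min = l/√(l(l+1)) = √(l/(l+1)), so l/(l+1) = cos²(22.2°) = 0.8572.
Thus l = 0.8572/(1 − 0.8572) ≈ 6.
Then |L| = ℏ√(6·7) = √42 ℏ.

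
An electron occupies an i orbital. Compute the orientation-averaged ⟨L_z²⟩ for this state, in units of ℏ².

⟨L_z²⟩ = 14 ℏ²

The letter i corresponds to l = 6.
m_l ∈ {-6, -5, -4, -3, -2, -1, 0, 1, 2, 3, 4, 5, 6}.
⟨L_z²⟩ = ℏ²·l(l+1)/3 = 14ℏ².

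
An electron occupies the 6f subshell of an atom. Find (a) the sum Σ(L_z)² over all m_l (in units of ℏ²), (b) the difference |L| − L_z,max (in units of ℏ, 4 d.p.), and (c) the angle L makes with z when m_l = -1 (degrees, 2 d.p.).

Σ(L_z)² = 28 ℏ²; |L|−L_z,max ≈ 0.4641ℏ; θ(m_l=-1) ≈ 106.78°

The 6f subshell has l = 3.
Σ m_l² = 28, so Σ(L_z)² = 28 ℏ².
|L| − L_z,max = (2√3 − 3)ℏ ≈ 0.4641ℏ.
For m_l = -1: cos θ = -1/√12, θ ≈ 106.78°.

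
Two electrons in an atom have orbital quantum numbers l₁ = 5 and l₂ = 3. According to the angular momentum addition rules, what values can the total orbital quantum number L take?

L = 2, 3, 4, 5, 6, 7, 8

L runs from |5 − 3| = 2 to 5 + 3 = 8.
L ∈ {2, 3, 4, 5, 6, 7, 8}.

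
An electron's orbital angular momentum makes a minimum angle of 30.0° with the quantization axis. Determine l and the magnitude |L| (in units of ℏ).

cos θ_min = l/√(l(l+1)) = √(l/(l+1)), so l/(l+1) = cos²(30.0°) = 0.7500.
Thus l = 0.7500/(1 − 0.7500) ≈ 3.
Then |L| = ℏ√(3·4) = 2√3 ℏ.

l = 3, |L| = 2√3 ℏ ≈ 3.464ℏ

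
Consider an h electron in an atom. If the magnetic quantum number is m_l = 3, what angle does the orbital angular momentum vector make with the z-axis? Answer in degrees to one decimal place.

An h state has l = 5.
|L| = ℏ√(l(l+1)) = √30 ℏ.
L_z = m_l ℏ = 3ℏ.
cos θ = L_z/|L| = 3/√30, so θ ≈ 56.8°.

θ ≈ 56.8°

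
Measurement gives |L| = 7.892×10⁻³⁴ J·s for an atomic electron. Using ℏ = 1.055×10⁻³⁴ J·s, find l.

|L|/ℏ = (7.892×10⁻³⁴)/(1.055×10⁻³⁴) ≈ 7.481.
l(l+1) ≈ 7.481² ≈ 55.96, so l = 7.

l = 7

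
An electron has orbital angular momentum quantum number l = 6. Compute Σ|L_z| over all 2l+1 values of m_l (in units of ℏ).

m_l runs from −6 to 6, i.e. {-6, -5, -4, -3, -2, -1, 0, 1, 2, 3, 4, 5, 6}.
Σ|m_l| = l(l+1) = 42.

Σ|L_z| = 42 ℏ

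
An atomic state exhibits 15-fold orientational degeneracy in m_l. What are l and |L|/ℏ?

15 = 2l + 1, so l = (15−1)/2 = 7.
Then |L| = √(l(l+1)) ℏ = 2√14 ℏ.

l = 7, |L| = 2√14 ℏ ≈ 7.483ℏ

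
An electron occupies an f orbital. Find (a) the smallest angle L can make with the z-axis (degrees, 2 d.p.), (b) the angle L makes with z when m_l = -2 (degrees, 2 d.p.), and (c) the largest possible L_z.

θ_min ≈ 30.00°; θ(m_l=-2) ≈ 125.26°; L_z,max = 3ℏ

F corresponds to l = 3.
cos θ_min = 3/√12, so θ_min ≈ 30.00°.
For m_l = -2: cos θ = -2/√12, θ ≈ 125.26°.
L_z,max = lℏ = 3ℏ.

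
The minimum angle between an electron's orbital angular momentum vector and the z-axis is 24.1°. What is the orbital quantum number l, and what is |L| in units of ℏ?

cos²θ_min = l/(l+1) = 0.8333.
Solving: l = 5.
Then |L| = ℏ√(5·6) = √30 ℏ.

l = 5, |L| = √30 ℏ ≈ 5.477ℏ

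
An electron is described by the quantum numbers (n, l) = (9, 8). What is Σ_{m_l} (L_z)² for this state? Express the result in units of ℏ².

The allowed m_l values are -8, -7, -6, -5, -4, -3, -2, -1, 0, 1, 2, 3, 4, 5, 6, 7, 8.
Σ m_l² = 2·(1 + 4 + 9 + 16 + 25 + 36 + 49 + 64) = 408.

Σ(L_z)² = 408 ℏ²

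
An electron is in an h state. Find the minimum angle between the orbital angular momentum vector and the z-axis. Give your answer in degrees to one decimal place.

H corresponds to l = 5.
|L| = √(l(l+1)) ℏ = √30 ℏ.
The smallest angle corresponds to the largest L_z, i.e. m_l = l = 5, giving L_z = 5ℏ.
cos θ_min = 5/√30, so θ_min ≈ 24.1°.

θ_min ≈ 24.1°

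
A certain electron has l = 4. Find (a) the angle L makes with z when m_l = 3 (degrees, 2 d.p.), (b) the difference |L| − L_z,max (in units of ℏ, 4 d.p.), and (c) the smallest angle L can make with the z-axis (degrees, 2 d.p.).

θ(m_l=3) ≈ 47.87°; |L|−L_z,max ≈ 0.4721ℏ; θ_min ≈ 26.57°

For m_l = 3: cos θ = 3/√20, θ ≈ 47.87°.
|L| − L_z,max = (2√5 − 4)ℏ ≈ 0.4721ℏ.
cos θ_min = 4/√20, so θ_min ≈ 26.57°.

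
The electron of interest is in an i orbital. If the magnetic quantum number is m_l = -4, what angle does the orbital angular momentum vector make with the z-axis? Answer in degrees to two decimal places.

θ ≈ 128.11°

An i state has l = 6.
|L| = ℏ√(l(l+1)) = √42 ℏ.
L_z = m_l ℏ = −4ℏ.
cos θ = L_z/|L| = -4/√42, so θ ≈ 128.11°.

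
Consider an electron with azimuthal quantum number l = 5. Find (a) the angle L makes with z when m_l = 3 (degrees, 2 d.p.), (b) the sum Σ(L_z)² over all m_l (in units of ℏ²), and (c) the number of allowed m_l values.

For m_l = 3: cos θ = 3/√30, θ ≈ 56.79°.
Σ m_l² = 110, so Σ(L_z)² = 110 ℏ².
There are 2l+1 = 11 values of m_l.

θ(m_l=3) ≈ 56.79°; Σ(L_z)² = 110 ℏ²; 11 values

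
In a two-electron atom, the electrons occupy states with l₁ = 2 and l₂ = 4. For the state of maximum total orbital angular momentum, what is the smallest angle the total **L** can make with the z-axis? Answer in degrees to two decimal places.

By the triangle rule, |l₁ − l₂| ≤ L ≤ l₁ + l₂.
Allowed values: L = 2, 3, 4, 5, 6.
The maximum is L = 6, with |L_tot| = ℏ√(6·7) = √42 ℏ.
The minimum angle with z is arccos(6/√42) ≈ 22.21°.

θ_min ≈ 22.21°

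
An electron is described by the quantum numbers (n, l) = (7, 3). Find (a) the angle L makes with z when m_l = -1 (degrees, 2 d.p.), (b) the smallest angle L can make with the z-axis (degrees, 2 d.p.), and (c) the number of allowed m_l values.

θ(m_l=-1) ≈ 106.78°; θ_min ≈ 30.00°; 7 values

For m_l = -1: cos θ = -1/√12, θ ≈ 106.78°.
cos θ_min = 3/√12, so θ_min ≈ 30.00°.
There are 2l+1 = 7 values of m_l.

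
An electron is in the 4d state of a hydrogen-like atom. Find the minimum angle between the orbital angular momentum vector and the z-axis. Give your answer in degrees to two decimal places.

4d means n = 4, l = 2.
|L| = ℏ√(l(l+1)) = √6 ℏ.
The smallest angle corresponds to the largest L_z, i.e. m_l = l = 2, giving L_z = 2ℏ.
cos θ_min = 2/√6, so θ_min ≈ 35.26°.

θ_min ≈ 35.26°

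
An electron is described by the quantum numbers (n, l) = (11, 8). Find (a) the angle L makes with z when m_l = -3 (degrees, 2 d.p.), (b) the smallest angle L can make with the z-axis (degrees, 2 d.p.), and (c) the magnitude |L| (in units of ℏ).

θ(m_l=-3) ≈ 110.70°; θ_min ≈ 19.47°; |L| = 6√2 ℏ ≈ 8.485ℏ

For m_l = -3: cos θ = -3/√72, θ ≈ 110.70°.
cos θ_min = 8/√72, so θ_min ≈ 19.47°.
|L| = ℏ√(8·9) = 6√2 ℏ ≈ 8.485ℏ.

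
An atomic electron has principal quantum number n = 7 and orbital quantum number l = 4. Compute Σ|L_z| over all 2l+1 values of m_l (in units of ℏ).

m_l runs from −4 to 4, i.e. {-4, -3, -2, -1, 0, 1, 2, 3, 4}.
Σ|m_l| = l(l+1) = 20.

Σ|L_z| = 20 ℏ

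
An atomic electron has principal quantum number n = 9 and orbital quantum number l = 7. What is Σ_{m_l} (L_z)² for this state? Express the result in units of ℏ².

Σ(L_z)² = 280 ℏ²

m_l ∈ {-7, -6, -5, -4, -3, -2, -1, 0, 1, 2, 3, 4, 5, 6, 7}.
Summing m² from −7 to 7: Σ m_l² = 280.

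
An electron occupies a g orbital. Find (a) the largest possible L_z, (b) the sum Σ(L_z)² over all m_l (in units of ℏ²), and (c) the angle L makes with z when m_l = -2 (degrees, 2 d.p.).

A g state has l = 4.
L_z,max = lℏ = 4ℏ.
Σ m_l² = 60, so Σ(L_z)² = 60 ℏ².
For m_l = -2: cos θ = -2/√20, θ ≈ 116.57°.

L_z,max = 4ℏ; Σ(L_z)² = 60 ℏ²; θ(m_l=-2) ≈ 116.57°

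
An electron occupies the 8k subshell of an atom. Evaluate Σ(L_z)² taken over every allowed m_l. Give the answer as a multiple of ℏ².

Σ(L_z)² = 280 ℏ²

For 8k, l = 7.
The allowed m_l values are -7, -6, -5, -4, -3, -2, -1, 0, 1, 2, 3, 4, 5, 6, 7.
Summing m² from −7 to 7: Σ m_l² = 280.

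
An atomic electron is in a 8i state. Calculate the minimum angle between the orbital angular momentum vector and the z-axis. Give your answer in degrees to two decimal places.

θ_min ≈ 22.21°

For 8i, l = 6.
|L|² = l(l+1)ℏ² = 42ℏ², so |L| = √42 ℏ.
The smallest angle corresponds to the largest L_z, i.e. m_l = l = 6, giving L_z = 6ℏ.
cos θ_min = 6/√42, so θ_min ≈ 22.21°.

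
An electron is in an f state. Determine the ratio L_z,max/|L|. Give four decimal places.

L_z,max/|L| = 0.8660

For an f orbital, l = 3.
|L| = 2√3 ℏ ≈ 3.4641ℏ, while L_z,max = lℏ = 3ℏ.
L_z,max/|L| = 3/√12 = 0.8660.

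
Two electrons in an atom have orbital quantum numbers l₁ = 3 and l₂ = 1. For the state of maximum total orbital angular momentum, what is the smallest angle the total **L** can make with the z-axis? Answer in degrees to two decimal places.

L runs from |3 − 1| = 2 to 3 + 1 = 4.
So L can be 2, 3, 4.
The maximum is L = 4, with |L_tot| = ℏ√(4·5) = 2√5 ℏ.
The minimum angle with z is arccos(4/√20) ≈ 26.57°.

θ_min ≈ 26.57°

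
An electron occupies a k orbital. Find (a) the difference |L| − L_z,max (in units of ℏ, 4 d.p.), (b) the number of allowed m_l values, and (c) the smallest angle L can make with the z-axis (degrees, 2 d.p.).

A k state has l = 7.
|L| − L_z,max = (2√14 − 7)ℏ ≈ 0.4833ℏ.
There are 2l+1 = 15 values of m_l.
cos θ_min = 7/√56, so θ_min ≈ 20.70°.

|L|−L_z,max ≈ 0.4833ℏ; 15 values; θ_min ≈ 20.70°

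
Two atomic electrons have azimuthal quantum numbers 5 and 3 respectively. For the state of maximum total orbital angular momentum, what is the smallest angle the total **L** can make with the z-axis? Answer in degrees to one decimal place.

θ_min ≈ 19.5°

By the triangle rule, |l₁ − l₂| ≤ L ≤ l₁ + l₂.
L ∈ {2, 3, 4, 5, 6, 7, 8}.
The maximum is L = 8, with |L_tot| = ℏ√(8·9) = 6√2 ℏ.
The minimum angle with z is arccos(8/√72) ≈ 19.5°.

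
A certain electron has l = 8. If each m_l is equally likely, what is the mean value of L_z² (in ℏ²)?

m_l ∈ {-8, -7, -6, -5, -4, -3, -2, -1, 0, 1, 2, 3, 4, 5, 6, 7, 8}.
⟨L_z²⟩ = ℏ²·(Σ m_l²)/(2l+1) = ℏ²·408/17 = 24ℏ².

⟨L_z²⟩ = 24 ℏ²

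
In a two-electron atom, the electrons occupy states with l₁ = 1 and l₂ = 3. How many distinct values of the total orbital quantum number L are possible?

Angular momentum addition gives L = |l₁ − l₂|, …, l₁ + l₂.
L ∈ {2, 3, 4}.
That is 3 values.

3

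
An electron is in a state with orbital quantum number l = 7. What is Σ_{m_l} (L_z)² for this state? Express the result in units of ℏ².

m_l runs from −7 to 7, i.e. {-7, -6, -5, -4, -3, -2, -1, 0, 1, 2, 3, 4, 5, 6, 7}.
Σ m_l² = 2·(1 + 4 + 9 + 16 + 25 + 36 + 49) = 280.

Σ(L_z)² = 280 ℏ²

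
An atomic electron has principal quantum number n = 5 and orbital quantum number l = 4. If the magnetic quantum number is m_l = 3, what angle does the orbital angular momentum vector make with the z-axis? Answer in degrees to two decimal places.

θ ≈ 47.87°

|L|² = l(l+1)ℏ² = 20ℏ², so |L| = 2√5 ℏ.
L_z = m_l ℏ = 3ℏ.
cos θ = L_z/|L| = 3/√20, so θ ≈ 47.87°.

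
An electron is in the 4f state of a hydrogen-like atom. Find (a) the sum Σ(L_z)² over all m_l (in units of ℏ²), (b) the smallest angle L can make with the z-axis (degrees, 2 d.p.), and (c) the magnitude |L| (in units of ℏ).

Σ(L_z)² = 28 ℏ²; θ_min ≈ 30.00°; |L| = 2√3 ℏ ≈ 3.464ℏ

4f means n = 4, l = 3.
Σ m_l² = 28, so Σ(L_z)² = 28 ℏ².
cos θ_min = 3/√12, so θ_min ≈ 30.00°.
|L| = ℏ√(3·4) = 2√3 ℏ ≈ 3.464ℏ.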